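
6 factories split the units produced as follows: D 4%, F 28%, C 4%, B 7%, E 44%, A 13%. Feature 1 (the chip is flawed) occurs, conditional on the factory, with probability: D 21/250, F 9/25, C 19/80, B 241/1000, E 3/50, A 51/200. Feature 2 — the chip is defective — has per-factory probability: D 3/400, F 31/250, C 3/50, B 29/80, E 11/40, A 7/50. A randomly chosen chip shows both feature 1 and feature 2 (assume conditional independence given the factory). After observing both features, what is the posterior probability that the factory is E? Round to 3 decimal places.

Compute prior × likelihood for every hypothesis:
  D: 0.04 × 0.084 × 0.0075 = 0.0000252
  F: 0.28 × 0.36 × 0.124 = 0.0124992
  C: 0.04 × 0.2375 × 0.06 = 0.00057
  B: 0.07 × 0.241 × 0.3625 = 0.006115375
  E: 0.44 × 0.06 × 0.275 = 0.00726
  A: 0.13 × 0.255 × 0.14 = 0.004641
Normalizing constant = 0.031110775.
P(E | evidence) = 0.00726 / 0.031110775 ≈ 0.233.

0.233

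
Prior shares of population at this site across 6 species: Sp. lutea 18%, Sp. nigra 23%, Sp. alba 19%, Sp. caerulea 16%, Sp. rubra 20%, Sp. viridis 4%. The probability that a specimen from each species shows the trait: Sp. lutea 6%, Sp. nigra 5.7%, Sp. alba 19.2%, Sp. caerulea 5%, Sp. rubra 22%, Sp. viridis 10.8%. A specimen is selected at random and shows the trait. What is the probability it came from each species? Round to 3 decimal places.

Compute prior × likelihood for every hypothesis:
  Sp. lutea: 0.18 × 0.06 = 0.0108
  Sp. nigra: 0.23 × 0.057 = 0.01311
  Sp. alba: 0.19 × 0.192 = 0.03648
  Sp. caerulea: 0.16 × 0.05 = 0.008
  Sp. rubra: 0.2 × 0.22 = 0.044
  Sp. viridis: 0.04 × 0.108 = 0.00432
Total = 0.11671.
P(Sp. lutea | trait) = 0.0108/0.11671 ≈ 0.093
P(Sp. nigra | trait) = 0.01311/0.11671 ≈ 0.112
P(Sp. alba | trait) = 0.03648/0.11671 ≈ 0.313
P(Sp. caerulea | trait) = 0.008/0.11671 ≈ 0.069
P(Sp. rubra | trait) = 0.044/0.11671 ≈ 0.377
P(Sp. viridis | trait) = 0.00432/0.11671 ≈ 0.037

Sp. lutea 0.093, Sp. nigra 0.112, Sp. alba 0.313, Sp. caerulea 0.069, Sp. rubra 0.377, Sp. viridis 0.037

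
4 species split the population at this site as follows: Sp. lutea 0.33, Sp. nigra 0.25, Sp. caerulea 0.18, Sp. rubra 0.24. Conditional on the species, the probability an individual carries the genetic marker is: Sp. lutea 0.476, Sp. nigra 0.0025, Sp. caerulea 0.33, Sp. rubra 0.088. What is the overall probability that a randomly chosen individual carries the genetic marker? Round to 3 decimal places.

Compute prior × likelihood for every hypothesis:
  Sp. lutea: 0.33 × 0.476 = 0.15708
  Sp. nigra: 0.25 × 0.0025 = 0.000625
  Sp. caerulea: 0.18 × 0.33 = 0.0594
  Sp. rubra: 0.24 × 0.088 = 0.02112
P(marker) = 0.15708 + 0.000625 + 0.0594 + 0.02112 = 0.238225 → 0.238.

0.238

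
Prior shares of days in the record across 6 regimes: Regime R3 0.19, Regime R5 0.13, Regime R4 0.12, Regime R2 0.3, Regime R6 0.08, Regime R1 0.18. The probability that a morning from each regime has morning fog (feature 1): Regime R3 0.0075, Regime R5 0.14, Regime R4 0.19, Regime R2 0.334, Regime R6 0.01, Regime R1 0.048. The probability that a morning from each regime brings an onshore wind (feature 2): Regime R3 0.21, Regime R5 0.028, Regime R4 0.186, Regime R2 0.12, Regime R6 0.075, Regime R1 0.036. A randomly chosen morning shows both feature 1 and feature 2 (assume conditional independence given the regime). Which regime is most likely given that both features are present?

Prior × likelihood for each hypothesis:
  Regime R3: 0.19 × 0.0075 × 0.21 = 0.00029925
  Regime R5: 0.13 × 0.14 × 0.028 = 0.0005096
  Regime R4: 0.12 × 0.19 × 0.186 = 0.0042408
  Regime R2: 0.3 × 0.334 × 0.12 = 0.012024
  Regime R6: 0.08 × 0.01 × 0.075 = 0.00006
  Regime R1: 0.18 × 0.048 × 0.036 = 0.00031104
Sum = 0.01744469.
Largest term belongs to Regime R2, so Regime R2 is most probable.

Regime R2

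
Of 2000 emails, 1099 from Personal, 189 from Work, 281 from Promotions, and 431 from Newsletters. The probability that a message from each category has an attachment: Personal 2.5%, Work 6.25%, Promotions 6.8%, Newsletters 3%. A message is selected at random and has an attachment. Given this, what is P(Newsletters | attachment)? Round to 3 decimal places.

Unnormalized posteriors (prior × likelihood):
  Personal: 0.5495 × 0.025 = 0.0137375
  Work: 0.0945 × 0.0625 = 0.00590625
  Promotions: 0.1405 × 0.068 = 0.009554
  Newsletters: 0.2155 × 0.03 = 0.006465
Total = 0.03566275.
P(Newsletters | evidence) = 0.006465 / 0.03566275 ≈ 0.181.

0.181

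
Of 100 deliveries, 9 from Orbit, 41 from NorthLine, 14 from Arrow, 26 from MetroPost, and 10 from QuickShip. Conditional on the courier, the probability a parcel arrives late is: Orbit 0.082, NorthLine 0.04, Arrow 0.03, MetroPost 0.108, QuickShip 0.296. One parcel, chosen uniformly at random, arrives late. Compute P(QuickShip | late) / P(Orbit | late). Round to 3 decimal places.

Unnormalized posteriors (prior × likelihood):
  Orbit: 0.09 × 0.082 = 0.00738
  NorthLine: 0.41 × 0.04 = 0.0164
  Arrow: 0.14 × 0.03 = 0.0042
  MetroPost: 0.26 × 0.108 = 0.02808
  QuickShip: 0.1 × 0.296 = 0.0296
Total = 0.08566.
The ratio is 0.0296 / 0.00738 (the normalizer cancels) = 4.011.

4.011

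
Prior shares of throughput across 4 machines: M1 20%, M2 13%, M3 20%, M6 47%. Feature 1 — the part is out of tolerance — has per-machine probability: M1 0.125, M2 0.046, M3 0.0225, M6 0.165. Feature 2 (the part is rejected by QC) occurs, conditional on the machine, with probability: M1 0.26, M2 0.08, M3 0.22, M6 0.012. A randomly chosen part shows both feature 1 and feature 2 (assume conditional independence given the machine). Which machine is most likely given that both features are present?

Prior × likelihood for each hypothesis:
  M1: 0.2 × 0.125 × 0.26 = 0.0065
  M2: 0.13 × 0.046 × 0.08 = 0.0004784
  M3: 0.2 × 0.0225 × 0.22 = 0.00099
  M6: 0.47 × 0.165 × 0.012 = 0.0009306
Total = 0.008899.
Largest term belongs to M1, so M1 is most probable.

M1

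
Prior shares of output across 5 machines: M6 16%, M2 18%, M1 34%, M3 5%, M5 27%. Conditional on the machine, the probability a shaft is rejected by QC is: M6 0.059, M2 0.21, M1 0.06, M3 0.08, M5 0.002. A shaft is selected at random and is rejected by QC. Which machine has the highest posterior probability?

M2

Unnormalized posteriors (prior × likelihood):
  M6: 0.16 × 0.059 = 0.00944
  M2: 0.18 × 0.21 = 0.0378
  M1: 0.34 × 0.06 = 0.0204
  M3: 0.05 × 0.08 = 0.004
  M5: 0.27 × 0.002 = 0.00054
Total = 0.07218.
Largest term belongs to M2, so M2 is most probable.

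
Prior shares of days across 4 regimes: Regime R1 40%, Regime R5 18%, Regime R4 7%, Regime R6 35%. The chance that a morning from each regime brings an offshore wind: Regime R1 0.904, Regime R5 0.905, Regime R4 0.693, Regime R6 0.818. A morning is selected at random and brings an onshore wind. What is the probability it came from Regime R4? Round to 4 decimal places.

0.1527

Taking complements, P(onshore | each) = Regime R1 0.096, Regime R5 0.095, Regime R4 0.307, Regime R6 0.182.
By Bayes' rule, posterior ∝ prior × likelihood:
  Regime R1: 0.4 × 0.096 = 0.0384
  Regime R5: 0.18 × 0.095 = 0.0171
  Regime R4: 0.07 × 0.307 = 0.02149
  Regime R6: 0.35 × 0.182 = 0.0637
Normalizing constant = 0.14069.
P(Regime R4 | evidence) = 0.02149 / 0.14069 ≈ 0.1527.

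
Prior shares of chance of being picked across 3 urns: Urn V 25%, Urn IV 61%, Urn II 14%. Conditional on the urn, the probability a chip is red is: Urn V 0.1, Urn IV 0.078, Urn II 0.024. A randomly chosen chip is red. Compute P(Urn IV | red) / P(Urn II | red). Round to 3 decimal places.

By Bayes' rule, posterior ∝ prior × likelihood:
  Urn V: 0.25 × 0.1 = 0.025
  Urn IV: 0.61 × 0.078 = 0.04758
  Urn II: 0.14 × 0.024 = 0.00336
Normalizing constant = 0.07594.
The ratio is 0.04758 / 0.00336 (the normalizer cancels) = 14.161.

14.161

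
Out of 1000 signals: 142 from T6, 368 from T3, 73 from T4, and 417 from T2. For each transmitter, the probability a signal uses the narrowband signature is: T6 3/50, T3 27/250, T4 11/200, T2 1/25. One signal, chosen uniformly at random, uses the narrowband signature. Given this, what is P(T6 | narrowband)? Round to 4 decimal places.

By Bayes' rule, posterior ∝ prior × likelihood:
  T6: 0.142 × 0.06 = 0.00852
  T3: 0.368 × 0.108 = 0.039744
  T4: 0.073 × 0.055 = 0.004015
  T2: 0.417 × 0.04 = 0.01668
Sum = 0.068959.
P(T6 | evidence) = 0.00852 / 0.068959 ≈ 0.1236.

0.1236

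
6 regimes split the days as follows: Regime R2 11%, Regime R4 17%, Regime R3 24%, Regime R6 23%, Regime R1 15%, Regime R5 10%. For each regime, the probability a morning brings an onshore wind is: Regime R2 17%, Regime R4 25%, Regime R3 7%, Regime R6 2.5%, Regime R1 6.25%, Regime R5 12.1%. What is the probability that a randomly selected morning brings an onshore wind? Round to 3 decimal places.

0.105

Prior × likelihood for each hypothesis:
  Regime R2: 0.11 × 0.17 = 0.0187
  Regime R4: 0.17 × 0.25 = 0.0425
  Regime R3: 0.24 × 0.07 = 0.0168
  Regime R6: 0.23 × 0.025 = 0.00575
  Regime R1: 0.15 × 0.0625 = 0.009375
  Regime R5: 0.1 × 0.121 = 0.0121
P(onshore) = 0.0187 + 0.0425 + 0.0168 + 0.00575 + 0.009375 + 0.0121 = 0.105225 → 0.105.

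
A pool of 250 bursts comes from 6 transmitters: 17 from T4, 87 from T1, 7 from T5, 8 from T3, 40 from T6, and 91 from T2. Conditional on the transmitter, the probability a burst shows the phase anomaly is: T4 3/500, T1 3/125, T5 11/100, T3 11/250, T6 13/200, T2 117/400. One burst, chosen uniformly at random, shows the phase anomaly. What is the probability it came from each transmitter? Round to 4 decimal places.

T4 0.0031, T1 0.0642, T5 0.0237, T3 0.0108, T6 0.0799, T2 0.8183

Prior × likelihood for each hypothesis:
  T4: 0.068 × 0.006 = 0.000408
  T1: 0.348 × 0.024 = 0.008352
  T5: 0.028 × 0.11 = 0.00308
  T3: 0.032 × 0.044 = 0.001408
  T6: 0.16 × 0.065 = 0.0104
  T2: 0.364 × 0.2925 = 0.10647
Total = 0.130118.
P(T4 | anomaly) = 0.000408/0.130118 ≈ 0.0031
P(T1 | anomaly) = 0.008352/0.130118 ≈ 0.0642
P(T5 | anomaly) = 0.00308/0.130118 ≈ 0.0237
P(T3 | anomaly) = 0.001408/0.130118 ≈ 0.0108
P(T6 | anomaly) = 0.0104/0.130118 ≈ 0.0799
P(T2 | anomaly) = 0.10647/0.130118 ≈ 0.8183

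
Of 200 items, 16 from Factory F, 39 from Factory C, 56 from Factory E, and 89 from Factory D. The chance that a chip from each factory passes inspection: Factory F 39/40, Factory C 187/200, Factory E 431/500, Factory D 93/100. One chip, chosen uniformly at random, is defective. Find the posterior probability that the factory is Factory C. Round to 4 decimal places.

0.1501

Taking complements, P(defective | each) = Factory F 0.025, Factory C 0.065, Factory E 0.138, Factory D 0.07.
Unnormalized posteriors (prior × likelihood):
  Factory F: 0.08 × 0.025 = 0.002
  Factory C: 0.195 × 0.065 = 0.012675
  Factory E: 0.28 × 0.138 = 0.03864
  Factory D: 0.445 × 0.07 = 0.03115
Normalizing constant = 0.084465.
P(Factory C | evidence) = 0.012675 / 0.084465 ≈ 0.1501.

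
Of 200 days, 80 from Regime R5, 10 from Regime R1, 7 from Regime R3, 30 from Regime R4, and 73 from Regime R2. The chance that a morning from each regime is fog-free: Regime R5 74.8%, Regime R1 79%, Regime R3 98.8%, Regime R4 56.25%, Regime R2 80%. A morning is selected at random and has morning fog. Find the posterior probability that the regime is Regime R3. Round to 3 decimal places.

0.002

Taking complements, P(fog | each) = Regime R5 0.252, Regime R1 0.21, Regime R3 0.012, Regime R4 0.4375, Regime R2 0.2.
By Bayes' rule, posterior ∝ prior × likelihood:
  Regime R5: 0.4 × 0.252 = 0.1008
  Regime R1: 0.05 × 0.21 = 0.0105
  Regime R3: 0.035 × 0.012 = 0.00042
  Regime R4: 0.15 × 0.4375 = 0.065625
  Regime R2: 0.365 × 0.2 = 0.073
Sum = 0.250345.
P(Regime R3 | evidence) = 0.00042 / 0.250345 ≈ 0.002.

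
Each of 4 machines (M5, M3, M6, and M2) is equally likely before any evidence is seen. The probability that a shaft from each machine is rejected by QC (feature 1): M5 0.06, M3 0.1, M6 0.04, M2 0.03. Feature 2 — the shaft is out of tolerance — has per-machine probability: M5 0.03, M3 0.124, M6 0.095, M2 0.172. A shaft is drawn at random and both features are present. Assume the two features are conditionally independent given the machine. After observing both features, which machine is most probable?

M3

Since the prior is uniform, the posterior is proportional to the likelihood:
  M5: 0.06 × 0.03 = 0.0018
  M3: 0.1 × 0.124 = 0.0124
  M6: 0.04 × 0.095 = 0.0038
  M2: 0.03 × 0.172 = 0.00516
Normalizing constant = 0.02316.
Largest term belongs to M3, so M3 is most probable.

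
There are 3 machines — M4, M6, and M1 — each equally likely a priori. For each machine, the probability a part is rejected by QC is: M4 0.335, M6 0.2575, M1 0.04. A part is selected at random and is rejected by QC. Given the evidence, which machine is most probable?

With a uniform prior (1/3 each), posterior ∝ likelihood:
  M4: 0.335
  M6: 0.2575
  M1: 0.04
Total = 0.6325.
Largest term belongs to M4, so M4 is most probable.

M4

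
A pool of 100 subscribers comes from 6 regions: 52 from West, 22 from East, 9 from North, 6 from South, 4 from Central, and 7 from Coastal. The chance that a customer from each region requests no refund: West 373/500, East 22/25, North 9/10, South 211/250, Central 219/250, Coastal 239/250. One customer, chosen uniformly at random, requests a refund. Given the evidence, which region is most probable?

Taking complements, P(refund | each) = West 0.254, East 0.12, North 0.1, South 0.156, Central 0.124, Coastal 0.044.
Compute prior × likelihood for every hypothesis:
  West: 0.52 × 0.254 = 0.13208
  East: 0.22 × 0.12 = 0.0264
  North: 0.09 × 0.1 = 0.009
  South: 0.06 × 0.156 = 0.00936
  Central: 0.04 × 0.124 = 0.00496
  Coastal: 0.07 × 0.044 = 0.00308
Normalizing constant = 0.18488.
Largest term belongs to West, so West is most probable.

West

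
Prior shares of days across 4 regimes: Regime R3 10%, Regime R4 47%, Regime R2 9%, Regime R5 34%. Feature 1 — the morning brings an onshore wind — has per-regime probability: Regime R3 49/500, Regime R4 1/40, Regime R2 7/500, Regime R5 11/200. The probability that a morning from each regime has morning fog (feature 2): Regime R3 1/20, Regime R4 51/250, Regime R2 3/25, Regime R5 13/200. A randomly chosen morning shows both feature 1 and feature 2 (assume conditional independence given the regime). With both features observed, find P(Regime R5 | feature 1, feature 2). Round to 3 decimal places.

0.286

Unnormalized posteriors (prior × likelihood):
  Regime R3: 0.1 × 0.098 × 0.05 = 0.00049
  Regime R4: 0.47 × 0.025 × 0.204 = 0.002397
  Regime R2: 0.09 × 0.014 × 0.12 = 0.0001512
  Regime R5: 0.34 × 0.055 × 0.065 = 0.0012155
Sum = 0.0042537.
P(Regime R5 | evidence) = 0.0012155 / 0.0042537 ≈ 0.286.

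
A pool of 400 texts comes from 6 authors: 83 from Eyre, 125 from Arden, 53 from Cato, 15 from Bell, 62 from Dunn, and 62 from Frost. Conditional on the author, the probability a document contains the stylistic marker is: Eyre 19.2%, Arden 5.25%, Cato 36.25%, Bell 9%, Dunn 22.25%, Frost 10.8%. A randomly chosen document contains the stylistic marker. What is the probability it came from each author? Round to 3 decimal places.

Eyre 0.251, Arden 0.103, Cato 0.302, Bell 0.021, Dunn 0.217, Frost 0.105

By Bayes' rule, posterior ∝ prior × likelihood:
  Eyre: 0.2075 × 0.192 = 0.03984
  Arden: 0.3125 × 0.0525 = 0.01640625
  Cato: 0.1325 × 0.3625 = 0.04803125
  Bell: 0.0375 × 0.09 = 0.003375
  Dunn: 0.155 × 0.2225 = 0.0344875
  Frost: 0.155 × 0.108 = 0.01674
Normalizing constant = 0.15888.
P(Eyre | marker) = 0.03984/0.15888 ≈ 0.251
P(Arden | marker) = 0.01640625/0.15888 ≈ 0.103
P(Cato | marker) = 0.04803125/0.15888 ≈ 0.302
P(Bell | marker) = 0.003375/0.15888 ≈ 0.021
P(Dunn | marker) = 0.0344875/0.15888 ≈ 0.217
P(Frost | marker) = 0.01674/0.15888 ≈ 0.105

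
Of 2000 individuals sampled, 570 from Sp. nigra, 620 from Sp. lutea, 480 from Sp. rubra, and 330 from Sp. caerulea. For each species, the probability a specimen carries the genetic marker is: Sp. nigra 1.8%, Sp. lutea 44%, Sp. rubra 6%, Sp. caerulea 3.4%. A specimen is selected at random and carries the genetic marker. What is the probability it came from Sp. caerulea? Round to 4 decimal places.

By Bayes' rule, posterior ∝ prior × likelihood:
  Sp. nigra: 0.285 × 0.018 = 0.00513
  Sp. lutea: 0.31 × 0.44 = 0.1364
  Sp. rubra: 0.24 × 0.06 = 0.0144
  Sp. caerulea: 0.165 × 0.034 = 0.00561
Sum = 0.16154.
P(Sp. caerulea | evidence) = 0.00561 / 0.16154 ≈ 0.0347.

0.0347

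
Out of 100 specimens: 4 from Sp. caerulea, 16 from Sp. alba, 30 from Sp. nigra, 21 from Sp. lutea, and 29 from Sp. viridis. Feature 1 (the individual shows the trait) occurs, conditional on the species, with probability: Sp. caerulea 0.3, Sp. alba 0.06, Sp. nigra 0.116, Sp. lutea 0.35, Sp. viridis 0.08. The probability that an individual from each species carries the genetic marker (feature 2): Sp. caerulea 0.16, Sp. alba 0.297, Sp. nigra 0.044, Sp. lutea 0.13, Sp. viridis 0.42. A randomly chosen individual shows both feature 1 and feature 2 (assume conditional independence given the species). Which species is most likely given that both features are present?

Sp. viridis

By Bayes' rule, posterior ∝ prior × likelihood:
  Sp. caerulea: 0.04 × 0.3 × 0.16 = 0.00192
  Sp. alba: 0.16 × 0.06 × 0.297 = 0.0028512
  Sp. nigra: 0.3 × 0.116 × 0.044 = 0.0015312
  Sp. lutea: 0.21 × 0.35 × 0.13 = 0.009555
  Sp. viridis: 0.29 × 0.08 × 0.42 = 0.009744
Normalizing constant = 0.0256014.
Largest term belongs to Sp. viridis, so Sp. viridis is most probable.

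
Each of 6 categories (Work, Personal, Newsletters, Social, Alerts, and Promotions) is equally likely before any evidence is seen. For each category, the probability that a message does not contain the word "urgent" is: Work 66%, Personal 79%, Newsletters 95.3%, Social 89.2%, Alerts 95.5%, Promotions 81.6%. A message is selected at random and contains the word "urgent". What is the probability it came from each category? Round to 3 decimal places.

Taking complements, P(urgent-flag | each) = Work 0.34, Personal 0.21, Newsletters 0.047, Social 0.108, Alerts 0.045, Promotions 0.184.
With a uniform prior (1/6 each), posterior ∝ likelihood:
  Work: 0.34
  Personal: 0.21
  Newsletters: 0.047
  Social: 0.108
  Alerts: 0.045
  Promotions: 0.184
Normalizing constant = 0.934.
P(Work | urgent-flag) = 0.34/0.934 ≈ 0.364
P(Personal | urgent-flag) = 0.21/0.934 ≈ 0.225
P(Newsletters | urgent-flag) = 0.047/0.934 ≈ 0.050
P(Social | urgent-flag) = 0.108/0.934 ≈ 0.116
P(Alerts | urgent-flag) = 0.045/0.934 ≈ 0.048
P(Promotions | urgent-flag) = 0.184/0.934 ≈ 0.197

Work 0.364, Personal 0.225, Newsletters 0.050, Social 0.116, Alerts 0.048, Promotions 0.197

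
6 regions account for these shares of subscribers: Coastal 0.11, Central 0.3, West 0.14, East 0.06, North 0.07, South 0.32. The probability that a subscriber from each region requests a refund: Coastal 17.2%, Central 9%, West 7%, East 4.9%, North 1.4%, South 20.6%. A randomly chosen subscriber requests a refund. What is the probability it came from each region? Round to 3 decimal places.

Coastal 0.151, Central 0.215, West 0.078, East 0.023, North 0.008, South 0.525

By Bayes' rule, posterior ∝ prior × likelihood:
  Coastal: 0.11 × 0.172 = 0.01892
  Central: 0.3 × 0.09 = 0.027
  West: 0.14 × 0.07 = 0.0098
  East: 0.06 × 0.049 = 0.00294
  North: 0.07 × 0.014 = 0.00098
  South: 0.32 × 0.206 = 0.06592
Sum = 0.12556.
P(Coastal | refund) = 0.01892/0.12556 ≈ 0.151
P(Central | refund) = 0.027/0.12556 ≈ 0.215
P(West | refund) = 0.0098/0.12556 ≈ 0.078
P(East | refund) = 0.00294/0.12556 ≈ 0.023
P(North | refund) = 0.00098/0.12556 ≈ 0.008
P(South | refund) = 0.06592/0.12556 ≈ 0.525
(Check: 0.151+0.215+0.078+0.023+0.008+0.525 = 1.000.)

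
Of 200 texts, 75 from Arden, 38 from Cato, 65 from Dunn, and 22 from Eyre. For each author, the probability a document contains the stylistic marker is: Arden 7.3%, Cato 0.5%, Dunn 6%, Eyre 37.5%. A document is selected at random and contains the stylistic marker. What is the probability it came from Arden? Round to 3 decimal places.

0.307

Compute prior × likelihood for every hypothesis:
  Arden: 0.375 × 0.073 = 0.027375
  Cato: 0.19 × 0.005 = 0.00095
  Dunn: 0.325 × 0.06 = 0.0195
  Eyre: 0.11 × 0.375 = 0.04125
Total = 0.089075.
P(Arden | evidence) = 0.027375 / 0.089075 ≈ 0.307.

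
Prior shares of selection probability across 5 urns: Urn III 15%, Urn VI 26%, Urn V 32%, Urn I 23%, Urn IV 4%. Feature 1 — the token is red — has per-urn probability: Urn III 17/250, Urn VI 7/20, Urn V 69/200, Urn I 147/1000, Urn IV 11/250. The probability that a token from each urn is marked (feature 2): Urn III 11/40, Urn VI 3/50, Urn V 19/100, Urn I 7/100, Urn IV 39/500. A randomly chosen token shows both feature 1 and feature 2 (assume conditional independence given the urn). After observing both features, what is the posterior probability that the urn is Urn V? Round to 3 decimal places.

0.661

By Bayes' rule, posterior ∝ prior × likelihood:
  Urn III: 0.15 × 0.068 × 0.275 = 0.002805
  Urn VI: 0.26 × 0.35 × 0.06 = 0.00546
  Urn V: 0.32 × 0.345 × 0.19 = 0.020976
  Urn I: 0.23 × 0.147 × 0.07 = 0.0023667
  Urn IV: 0.04 × 0.044 × 0.078 = 0.00013728
Sum = 0.03174498.
P(Urn V | evidence) = 0.020976 / 0.03174498 ≈ 0.661.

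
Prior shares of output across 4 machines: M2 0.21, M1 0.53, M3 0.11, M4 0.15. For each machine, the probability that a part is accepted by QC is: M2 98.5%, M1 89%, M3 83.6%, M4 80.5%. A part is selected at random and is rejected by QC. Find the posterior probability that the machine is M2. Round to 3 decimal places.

0.029

Taking complements, P(rejected | each) = M2 0.015, M1 0.11, M3 0.164, M4 0.195.
Unnormalized posteriors (prior × likelihood):
  M2: 0.21 × 0.015 = 0.00315
  M1: 0.53 × 0.11 = 0.0583
  M3: 0.11 × 0.164 = 0.01804
  M4: 0.15 × 0.195 = 0.02925
Sum = 0.10874.
P(M2 | evidence) = 0.00315 / 0.10874 ≈ 0.029.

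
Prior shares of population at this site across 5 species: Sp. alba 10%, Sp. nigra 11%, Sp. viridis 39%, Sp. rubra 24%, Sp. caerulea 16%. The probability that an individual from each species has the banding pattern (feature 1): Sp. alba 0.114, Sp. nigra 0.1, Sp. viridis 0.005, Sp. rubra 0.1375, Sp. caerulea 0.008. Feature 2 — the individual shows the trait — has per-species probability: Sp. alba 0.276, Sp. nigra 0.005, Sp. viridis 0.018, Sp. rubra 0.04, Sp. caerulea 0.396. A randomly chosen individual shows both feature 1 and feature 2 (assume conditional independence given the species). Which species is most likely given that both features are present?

Sp. alba

Prior × likelihood for each hypothesis:
  Sp. alba: 0.1 × 0.114 × 0.276 = 0.0031464
  Sp. nigra: 0.11 × 0.1 × 0.005 = 0.000055
  Sp. viridis: 0.39 × 0.005 × 0.018 = 0.0000351
  Sp. rubra: 0.24 × 0.1375 × 0.04 = 0.00132
  Sp. caerulea: 0.16 × 0.008 × 0.396 = 0.00050688
Total = 0.00506338.
Largest term belongs to Sp. alba, so Sp. alba is most probable.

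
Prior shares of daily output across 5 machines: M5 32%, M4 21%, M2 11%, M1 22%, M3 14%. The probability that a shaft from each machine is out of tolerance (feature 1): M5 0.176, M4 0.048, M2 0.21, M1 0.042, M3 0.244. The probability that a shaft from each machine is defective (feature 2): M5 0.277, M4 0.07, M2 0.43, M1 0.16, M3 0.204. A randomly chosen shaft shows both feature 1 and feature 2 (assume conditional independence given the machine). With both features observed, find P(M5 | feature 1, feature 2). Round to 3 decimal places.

Unnormalized posteriors (prior × likelihood):
  M5: 0.32 × 0.176 × 0.277 = 0.01560064
  M4: 0.21 × 0.048 × 0.07 = 0.0007056
  M2: 0.11 × 0.21 × 0.43 = 0.009933
  M1: 0.22 × 0.042 × 0.16 = 0.0014784
  M3: 0.14 × 0.244 × 0.204 = 0.00696864
Total = 0.03468628.
P(M5 | evidence) = 0.01560064 / 0.03468628 ≈ 0.450.

0.450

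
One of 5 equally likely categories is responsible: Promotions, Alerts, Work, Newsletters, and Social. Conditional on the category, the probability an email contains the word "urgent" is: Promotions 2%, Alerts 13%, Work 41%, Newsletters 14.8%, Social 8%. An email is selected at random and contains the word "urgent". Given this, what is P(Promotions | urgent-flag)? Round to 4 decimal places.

Since the prior is uniform, the posterior is proportional to the likelihood:
  Promotions: 0.02
  Alerts: 0.13
  Work: 0.41
  Newsletters: 0.148
  Social: 0.08
Normalizing constant = 0.788.
P(Promotions | evidence) = 0.02 / 0.788 ≈ 0.0254.

0.0254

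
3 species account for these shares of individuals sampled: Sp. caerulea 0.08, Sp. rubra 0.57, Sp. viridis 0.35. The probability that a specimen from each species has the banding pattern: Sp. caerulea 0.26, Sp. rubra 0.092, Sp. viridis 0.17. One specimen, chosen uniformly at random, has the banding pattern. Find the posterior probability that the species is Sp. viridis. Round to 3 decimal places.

0.448

Compute prior × likelihood for every hypothesis:
  Sp. caerulea: 0.08 × 0.26 = 0.0208
  Sp. rubra: 0.57 × 0.092 = 0.05244
  Sp. viridis: 0.35 × 0.17 = 0.0595
Normalizing constant = 0.13274.
P(Sp. viridis | evidence) = 0.0595 / 0.13274 ≈ 0.448.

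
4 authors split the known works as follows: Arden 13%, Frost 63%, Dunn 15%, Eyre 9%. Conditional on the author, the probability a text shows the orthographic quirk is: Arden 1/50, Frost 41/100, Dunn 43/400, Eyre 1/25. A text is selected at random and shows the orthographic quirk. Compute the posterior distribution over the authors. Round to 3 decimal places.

Compute prior × likelihood for every hypothesis:
  Arden: 0.13 × 0.02 = 0.0026
  Frost: 0.63 × 0.41 = 0.2583
  Dunn: 0.15 × 0.1075 = 0.016125
  Eyre: 0.09 × 0.04 = 0.0036
Normalizing constant = 0.280625.
P(Arden | quirk) = 0.0026/0.280625 ≈ 0.009
P(Frost | quirk) = 0.2583/0.280625 ≈ 0.920
P(Dunn | quirk) = 0.016125/0.280625 ≈ 0.057
P(Eyre | quirk) = 0.0036/0.280625 ≈ 0.013

Arden 0.009, Frost 0.920, Dunn 0.057, Eyre 0.013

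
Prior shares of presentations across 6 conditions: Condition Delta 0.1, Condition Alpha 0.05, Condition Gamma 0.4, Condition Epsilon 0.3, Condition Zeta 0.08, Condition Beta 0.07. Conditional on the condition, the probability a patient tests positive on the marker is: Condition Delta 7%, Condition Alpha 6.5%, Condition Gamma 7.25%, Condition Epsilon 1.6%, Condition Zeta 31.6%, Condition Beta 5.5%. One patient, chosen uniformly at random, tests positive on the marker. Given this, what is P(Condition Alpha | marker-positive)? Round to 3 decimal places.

0.044

Unnormalized posteriors (prior × likelihood):
  Condition Delta: 0.1 × 0.07 = 0.007
  Condition Alpha: 0.05 × 0.065 = 0.00325
  Condition Gamma: 0.4 × 0.0725 = 0.029
  Condition Epsilon: 0.3 × 0.016 = 0.0048
  Condition Zeta: 0.08 × 0.316 = 0.02528
  Condition Beta: 0.07 × 0.055 = 0.00385
Normalizing constant = 0.07318.
P(Condition Alpha | evidence) = 0.00325 / 0.07318 ≈ 0.044.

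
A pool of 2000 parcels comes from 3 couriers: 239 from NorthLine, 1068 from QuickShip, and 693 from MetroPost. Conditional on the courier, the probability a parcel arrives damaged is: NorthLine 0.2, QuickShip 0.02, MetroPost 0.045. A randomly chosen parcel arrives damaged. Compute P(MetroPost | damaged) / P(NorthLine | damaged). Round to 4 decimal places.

By Bayes' rule, posterior ∝ prior × likelihood:
  NorthLine: 0.1195 × 0.2 = 0.0239
  QuickShip: 0.534 × 0.02 = 0.01068
  MetroPost: 0.3465 × 0.045 = 0.0155925
Normalizing constant = 0.0501725.
The ratio is 0.0155925 / 0.0239 (the normalizer cancels) = 0.6524.

0.6524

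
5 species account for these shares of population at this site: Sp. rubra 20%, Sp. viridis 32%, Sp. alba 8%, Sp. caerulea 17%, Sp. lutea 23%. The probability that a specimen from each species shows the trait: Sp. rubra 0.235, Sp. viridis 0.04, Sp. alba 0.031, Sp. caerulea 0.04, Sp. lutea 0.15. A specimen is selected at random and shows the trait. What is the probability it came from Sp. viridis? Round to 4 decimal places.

By Bayes' rule, posterior ∝ prior × likelihood:
  Sp. rubra: 0.2 × 0.235 = 0.047
  Sp. viridis: 0.32 × 0.04 = 0.0128
  Sp. alba: 0.08 × 0.031 = 0.00248
  Sp. caerulea: 0.17 × 0.04 = 0.0068
  Sp. lutea: 0.23 × 0.15 = 0.0345
Sum = 0.10358.
P(Sp. viridis | evidence) = 0.0128 / 0.10358 ≈ 0.1236.

0.1236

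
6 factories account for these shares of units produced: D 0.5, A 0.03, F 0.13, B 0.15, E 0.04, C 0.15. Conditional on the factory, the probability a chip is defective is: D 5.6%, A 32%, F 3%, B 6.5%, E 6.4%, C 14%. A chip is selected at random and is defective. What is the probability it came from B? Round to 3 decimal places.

Unnormalized posteriors (prior × likelihood):
  D: 0.5 × 0.056 = 0.028
  A: 0.03 × 0.32 = 0.0096
  F: 0.13 × 0.03 = 0.0039
  B: 0.15 × 0.065 = 0.00975
  E: 0.04 × 0.064 = 0.00256
  C: 0.15 × 0.14 = 0.021
Total = 0.07481.
P(B | evidence) = 0.00975 / 0.07481 ≈ 0.130.

0.130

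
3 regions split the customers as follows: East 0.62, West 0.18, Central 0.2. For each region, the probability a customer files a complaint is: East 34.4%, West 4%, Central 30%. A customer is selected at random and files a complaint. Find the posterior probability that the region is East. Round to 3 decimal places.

0.760

Prior × likelihood for each hypothesis:
  East: 0.62 × 0.344 = 0.21328
  West: 0.18 × 0.04 = 0.0072
  Central: 0.2 × 0.3 = 0.06
Total = 0.28048.
P(East | evidence) = 0.21328 / 0.28048 ≈ 0.760.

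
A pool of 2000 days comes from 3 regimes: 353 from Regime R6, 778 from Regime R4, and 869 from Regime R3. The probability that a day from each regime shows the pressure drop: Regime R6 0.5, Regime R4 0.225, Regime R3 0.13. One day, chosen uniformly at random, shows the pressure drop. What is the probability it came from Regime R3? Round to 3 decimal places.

0.243

Prior × likelihood for each hypothesis:
  Regime R6: 0.1765 × 0.5 = 0.08825
  Regime R4: 0.389 × 0.225 = 0.087525
  Regime R3: 0.4345 × 0.13 = 0.056485
Total = 0.23226.
P(Regime R3 | evidence) = 0.056485 / 0.23226 ≈ 0.243.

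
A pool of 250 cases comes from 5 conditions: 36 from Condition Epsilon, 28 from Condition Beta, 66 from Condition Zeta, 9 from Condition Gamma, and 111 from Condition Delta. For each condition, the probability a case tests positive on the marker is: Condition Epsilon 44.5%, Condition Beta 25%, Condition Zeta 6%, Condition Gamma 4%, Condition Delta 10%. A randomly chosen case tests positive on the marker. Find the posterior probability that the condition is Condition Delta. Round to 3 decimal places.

0.289

Prior × likelihood for each hypothesis:
  Condition Epsilon: 0.144 × 0.445 = 0.06408
  Condition Beta: 0.112 × 0.25 = 0.028
  Condition Zeta: 0.264 × 0.06 = 0.01584
  Condition Gamma: 0.036 × 0.04 = 0.00144
  Condition Delta: 0.444 × 0.1 = 0.0444
Normalizing constant = 0.15376.
P(Condition Delta | evidence) = 0.0444 / 0.15376 ≈ 0.289.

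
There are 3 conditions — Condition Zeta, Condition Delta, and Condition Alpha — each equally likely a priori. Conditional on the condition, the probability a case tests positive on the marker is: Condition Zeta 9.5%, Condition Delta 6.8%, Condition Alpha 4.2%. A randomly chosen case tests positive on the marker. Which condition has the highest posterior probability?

Condition Zeta

Since the prior is uniform, the posterior is proportional to the likelihood:
  Condition Zeta: 0.095
  Condition Delta: 0.068
  Condition Alpha: 0.042
Sum = 0.205.
Largest term belongs to Condition Zeta, so Condition Zeta is most probable.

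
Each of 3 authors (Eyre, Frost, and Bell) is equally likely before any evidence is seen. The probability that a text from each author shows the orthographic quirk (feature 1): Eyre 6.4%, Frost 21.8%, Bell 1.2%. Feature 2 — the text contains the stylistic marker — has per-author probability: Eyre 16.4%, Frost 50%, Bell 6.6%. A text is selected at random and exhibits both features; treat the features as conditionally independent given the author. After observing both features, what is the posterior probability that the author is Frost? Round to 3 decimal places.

Since the prior is uniform, the posterior is proportional to the likelihood:
  Eyre: 0.064 × 0.164 = 0.010496
  Frost: 0.218 × 0.5 = 0.109
  Bell: 0.012 × 0.066 = 0.000792
Normalizing constant = 0.120288.
P(Frost | evidence) = 0.109 / 0.120288 ≈ 0.906.

0.906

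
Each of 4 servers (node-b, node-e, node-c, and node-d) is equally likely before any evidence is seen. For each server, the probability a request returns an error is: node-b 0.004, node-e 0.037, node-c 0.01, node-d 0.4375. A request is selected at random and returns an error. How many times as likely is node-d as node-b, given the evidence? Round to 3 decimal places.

Since the prior is uniform, the posterior is proportional to the likelihood:
  node-b: 0.004
  node-e: 0.037
  node-c: 0.01
  node-d: 0.4375
Total = 0.4885.
The ratio is 0.4375 / 0.004 (the normalizer cancels) = 109.375.

109.375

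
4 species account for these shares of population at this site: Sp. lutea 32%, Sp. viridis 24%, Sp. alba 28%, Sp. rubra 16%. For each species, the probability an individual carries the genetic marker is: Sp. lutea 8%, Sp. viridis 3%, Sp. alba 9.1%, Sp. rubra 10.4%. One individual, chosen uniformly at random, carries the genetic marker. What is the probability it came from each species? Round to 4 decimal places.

Sp. lutea 0.3417, Sp. viridis 0.0961, Sp. alba 0.3401, Sp. rubra 0.2221

Unnormalized posteriors (prior × likelihood):
  Sp. lutea: 0.32 × 0.08 = 0.0256
  Sp. viridis: 0.24 × 0.03 = 0.0072
  Sp. alba: 0.28 × 0.091 = 0.02548
  Sp. rubra: 0.16 × 0.104 = 0.01664
Total = 0.07492.
P(Sp. lutea | marker) = 0.0256/0.07492 ≈ 0.3417
P(Sp. viridis | marker) = 0.0072/0.07492 ≈ 0.0961
P(Sp. alba | marker) = 0.02548/0.07492 ≈ 0.3401
P(Sp. rubra | marker) = 0.01664/0.07492 ≈ 0.2221
(Check: 0.3417+0.0961+0.3401+0.2221 = 1.0000.)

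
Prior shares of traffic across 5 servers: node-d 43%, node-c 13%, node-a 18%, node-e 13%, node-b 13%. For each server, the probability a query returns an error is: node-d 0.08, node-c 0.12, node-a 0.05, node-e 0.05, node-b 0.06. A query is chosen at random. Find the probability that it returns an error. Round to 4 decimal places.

0.0733

Prior × likelihood for each hypothesis:
  node-d: 0.43 × 0.08 = 0.0344
  node-c: 0.13 × 0.12 = 0.0156
  node-a: 0.18 × 0.05 = 0.009
  node-e: 0.13 × 0.05 = 0.0065
  node-b: 0.13 × 0.06 = 0.0078
P(error) = 0.0344 + 0.0156 + 0.009 + 0.0065 + 0.0078 = 0.0733 → 0.0733.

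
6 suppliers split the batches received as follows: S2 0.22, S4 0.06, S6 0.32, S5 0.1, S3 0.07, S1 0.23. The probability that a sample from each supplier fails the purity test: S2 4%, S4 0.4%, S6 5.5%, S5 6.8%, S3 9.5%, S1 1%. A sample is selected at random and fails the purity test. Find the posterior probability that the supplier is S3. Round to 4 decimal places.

Compute prior × likelihood for every hypothesis:
  S2: 0.22 × 0.04 = 0.0088
  S4: 0.06 × 0.004 = 0.00024
  S6: 0.32 × 0.055 = 0.0176
  S5: 0.1 × 0.068 = 0.0068
  S3: 0.07 × 0.095 = 0.00665
  S1: 0.23 × 0.01 = 0.0023
Total = 0.04239.
P(S3 | evidence) = 0.00665 / 0.04239 ≈ 0.1569.

0.1569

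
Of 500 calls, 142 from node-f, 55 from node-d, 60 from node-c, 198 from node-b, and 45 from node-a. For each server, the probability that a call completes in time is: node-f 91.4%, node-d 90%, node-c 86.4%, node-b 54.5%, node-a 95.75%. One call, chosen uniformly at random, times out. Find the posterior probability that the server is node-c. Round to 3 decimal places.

0.069

Taking complements, P(timeout | each) = node-f 0.086, node-d 0.1, node-c 0.136, node-b 0.455, node-a 0.0425.
Compute prior × likelihood for every hypothesis:
  node-f: 0.284 × 0.086 = 0.024424
  node-d: 0.11 × 0.1 = 0.011
  node-c: 0.12 × 0.136 = 0.01632
  node-b: 0.396 × 0.455 = 0.18018
  node-a: 0.09 × 0.0425 = 0.003825
Sum = 0.235749.
P(node-c | evidence) = 0.01632 / 0.235749 ≈ 0.069.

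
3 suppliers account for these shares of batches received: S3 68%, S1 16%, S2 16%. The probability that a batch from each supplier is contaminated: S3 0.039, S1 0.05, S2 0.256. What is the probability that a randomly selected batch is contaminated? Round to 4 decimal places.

Prior × likelihood for each hypothesis:
  S3: 0.68 × 0.039 = 0.02652
  S1: 0.16 × 0.05 = 0.008
  S2: 0.16 × 0.256 = 0.04096
P(contaminated) = 0.02652 + 0.008 + 0.04096 = 0.07548 → 0.0755.

0.0755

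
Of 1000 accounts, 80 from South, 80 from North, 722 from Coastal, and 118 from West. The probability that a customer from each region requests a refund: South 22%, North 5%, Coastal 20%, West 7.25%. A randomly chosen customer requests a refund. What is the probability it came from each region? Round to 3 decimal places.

South 0.101, North 0.023, Coastal 0.827, West 0.049

Prior × likelihood for each hypothesis:
  South: 0.08 × 0.22 = 0.0176
  North: 0.08 × 0.05 = 0.004
  Coastal: 0.722 × 0.2 = 0.1444
  West: 0.118 × 0.0725 = 0.008555
Sum = 0.174555.
P(South | refund) = 0.0176/0.174555 ≈ 0.101
P(North | refund) = 0.004/0.174555 ≈ 0.023
P(Coastal | refund) = 0.1444/0.174555 ≈ 0.827
P(West | refund) = 0.008555/0.174555 ≈ 0.049
(Check: 0.101+0.023+0.827+0.049 = 1.000.)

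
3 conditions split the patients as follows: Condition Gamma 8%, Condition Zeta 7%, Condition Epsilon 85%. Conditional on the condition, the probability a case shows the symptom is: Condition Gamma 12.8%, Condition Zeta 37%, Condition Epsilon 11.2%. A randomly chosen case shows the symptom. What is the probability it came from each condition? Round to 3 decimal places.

Condition Gamma 0.078, Condition Zeta 0.197, Condition Epsilon 0.725

Prior × likelihood for each hypothesis:
  Condition Gamma: 0.08 × 0.128 = 0.01024
  Condition Zeta: 0.07 × 0.37 = 0.0259
  Condition Epsilon: 0.85 × 0.112 = 0.0952
Total = 0.13134.
P(Condition Gamma | symptomatic) = 0.01024/0.13134 ≈ 0.078
P(Condition Zeta | symptomatic) = 0.0259/0.13134 ≈ 0.197
P(Condition Epsilon | symptomatic) = 0.0952/0.13134 ≈ 0.725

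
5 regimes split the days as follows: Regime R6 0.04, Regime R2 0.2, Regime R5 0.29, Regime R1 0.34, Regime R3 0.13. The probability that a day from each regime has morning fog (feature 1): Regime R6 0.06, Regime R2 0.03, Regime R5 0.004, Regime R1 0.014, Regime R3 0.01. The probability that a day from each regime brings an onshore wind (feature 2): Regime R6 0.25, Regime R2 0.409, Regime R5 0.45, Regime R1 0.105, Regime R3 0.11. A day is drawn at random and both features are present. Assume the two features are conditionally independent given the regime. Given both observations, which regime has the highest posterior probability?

By Bayes' rule, posterior ∝ prior × likelihood:
  Regime R6: 0.04 × 0.06 × 0.25 = 0.0006
  Regime R2: 0.2 × 0.03 × 0.409 = 0.002454
  Regime R5: 0.29 × 0.004 × 0.45 = 0.000522
  Regime R1: 0.34 × 0.014 × 0.105 = 0.0004998
  Regime R3: 0.13 × 0.01 × 0.11 = 0.000143
Normalizing constant = 0.0042188.
Largest term belongs to Regime R2, so Regime R2 is most probable.

Regime R2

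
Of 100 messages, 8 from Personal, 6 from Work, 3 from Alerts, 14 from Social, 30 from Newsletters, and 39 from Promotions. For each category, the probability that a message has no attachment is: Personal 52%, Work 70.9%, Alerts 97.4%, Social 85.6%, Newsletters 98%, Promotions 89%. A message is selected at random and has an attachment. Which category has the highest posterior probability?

Taking complements, P(attachment | each) = Personal 0.48, Work 0.291, Alerts 0.026, Social 0.144, Newsletters 0.02, Promotions 0.11.
Prior × likelihood for each hypothesis:
  Personal: 0.08 × 0.48 = 0.0384
  Work: 0.06 × 0.291 = 0.01746
  Alerts: 0.03 × 0.026 = 0.00078
  Social: 0.14 × 0.144 = 0.02016
  Newsletters: 0.3 × 0.02 = 0.006
  Promotions: 0.39 × 0.11 = 0.0429
Sum = 0.1257.
Largest term belongs to Promotions, so Promotions is most probable.

Promotions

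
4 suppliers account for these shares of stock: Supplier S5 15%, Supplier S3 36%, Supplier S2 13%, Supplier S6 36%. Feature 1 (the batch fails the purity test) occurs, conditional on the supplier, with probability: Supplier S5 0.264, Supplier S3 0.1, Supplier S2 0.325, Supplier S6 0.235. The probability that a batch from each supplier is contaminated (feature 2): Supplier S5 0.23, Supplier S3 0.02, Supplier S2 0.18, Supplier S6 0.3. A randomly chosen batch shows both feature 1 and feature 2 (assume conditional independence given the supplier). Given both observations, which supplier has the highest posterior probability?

Unnormalized posteriors (prior × likelihood):
  Supplier S5: 0.15 × 0.264 × 0.23 = 0.009108
  Supplier S3: 0.36 × 0.1 × 0.02 = 0.00072
  Supplier S2: 0.13 × 0.325 × 0.18 = 0.007605
  Supplier S6: 0.36 × 0.235 × 0.3 = 0.02538
Total = 0.042813.
Largest term belongs to Supplier S6, so Supplier S6 is most probable.

Supplier S6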